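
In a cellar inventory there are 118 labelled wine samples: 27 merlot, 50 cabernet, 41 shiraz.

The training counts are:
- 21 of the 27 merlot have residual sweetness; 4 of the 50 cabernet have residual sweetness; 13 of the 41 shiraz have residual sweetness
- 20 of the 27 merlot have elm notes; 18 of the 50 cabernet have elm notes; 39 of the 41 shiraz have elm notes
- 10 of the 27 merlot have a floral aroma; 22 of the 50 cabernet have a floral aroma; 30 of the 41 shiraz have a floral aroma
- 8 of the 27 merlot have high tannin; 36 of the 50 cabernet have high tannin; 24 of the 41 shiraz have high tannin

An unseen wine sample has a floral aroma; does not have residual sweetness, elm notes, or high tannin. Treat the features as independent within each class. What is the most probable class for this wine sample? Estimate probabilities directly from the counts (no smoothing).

merlot: (27/118) × (6/27) × (7/27) × (10/27) × (19/27) ≈ 0.00343581
cabernet: (50/118) × (46/50) × (32/50) × (22/50) × (14/50) ≈ 0.0307374
shiraz: (41/118) × (28/41) × (2/41) × (30/41) × (17/41) ≈ 0.00351176
Highest score → cabernet.

cabernet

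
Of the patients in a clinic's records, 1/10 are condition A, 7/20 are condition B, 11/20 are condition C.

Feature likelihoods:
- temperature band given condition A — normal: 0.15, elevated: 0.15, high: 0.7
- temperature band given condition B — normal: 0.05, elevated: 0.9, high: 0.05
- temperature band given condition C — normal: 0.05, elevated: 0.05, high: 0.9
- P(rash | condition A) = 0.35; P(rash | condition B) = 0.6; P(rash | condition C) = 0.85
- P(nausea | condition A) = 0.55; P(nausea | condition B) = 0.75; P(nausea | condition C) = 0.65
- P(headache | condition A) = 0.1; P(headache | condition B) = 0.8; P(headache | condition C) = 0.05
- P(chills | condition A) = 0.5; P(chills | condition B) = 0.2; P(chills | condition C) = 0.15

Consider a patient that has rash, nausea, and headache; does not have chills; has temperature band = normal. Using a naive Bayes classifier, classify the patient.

condition A: 0.1 × 0.15 × 0.35 × 0.55 × 0.1 × (1−0.5) = 0.000144375
condition B: 0.35 × 0.05 × 0.6 × 0.75 × 0.8 × (1−0.2) = 0.00504
condition C: 0.55 × 0.05 × 0.85 × 0.65 × 0.05 × (1−0.15) = 0.000645734375
Highest score → condition B.

condition B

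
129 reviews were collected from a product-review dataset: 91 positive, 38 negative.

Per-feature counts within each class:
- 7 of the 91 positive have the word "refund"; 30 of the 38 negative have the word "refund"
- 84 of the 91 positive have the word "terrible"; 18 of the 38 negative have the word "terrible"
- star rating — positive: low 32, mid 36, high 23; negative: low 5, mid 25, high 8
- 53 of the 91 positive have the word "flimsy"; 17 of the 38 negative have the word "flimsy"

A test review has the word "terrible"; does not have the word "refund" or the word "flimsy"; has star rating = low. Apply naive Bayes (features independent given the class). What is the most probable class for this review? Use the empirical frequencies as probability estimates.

positive

positive: (91/129) × (84/91) × (84/91) × (32/91) × (38/91) ≈ 0.0882629
negative: (38/129) × (8/38) × (18/38) × (5/38) × (21/38) ≈ 0.00213605
Highest score → positive.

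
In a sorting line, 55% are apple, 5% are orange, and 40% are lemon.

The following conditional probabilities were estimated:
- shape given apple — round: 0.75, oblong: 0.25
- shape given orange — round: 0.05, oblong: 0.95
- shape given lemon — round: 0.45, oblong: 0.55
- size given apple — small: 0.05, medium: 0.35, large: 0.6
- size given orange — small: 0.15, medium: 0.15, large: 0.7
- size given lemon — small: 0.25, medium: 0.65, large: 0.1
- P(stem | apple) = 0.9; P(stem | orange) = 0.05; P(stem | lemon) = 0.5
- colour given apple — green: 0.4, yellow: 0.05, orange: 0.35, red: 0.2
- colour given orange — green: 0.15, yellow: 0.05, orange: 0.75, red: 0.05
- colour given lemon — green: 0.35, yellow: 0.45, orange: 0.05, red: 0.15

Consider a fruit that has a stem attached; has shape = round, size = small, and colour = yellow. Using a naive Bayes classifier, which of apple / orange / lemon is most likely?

lemon

apple: 0.55 × 0.75 × 0.05 × 0.9 × 0.05 = 0.000928125
orange: 0.05 × 0.05 × 0.15 × 0.05 × 0.05 = 0.0000009375
lemon: 0.4 × 0.45 × 0.25 × 0.5 × 0.45 = 0.010125
Highest score → lemon.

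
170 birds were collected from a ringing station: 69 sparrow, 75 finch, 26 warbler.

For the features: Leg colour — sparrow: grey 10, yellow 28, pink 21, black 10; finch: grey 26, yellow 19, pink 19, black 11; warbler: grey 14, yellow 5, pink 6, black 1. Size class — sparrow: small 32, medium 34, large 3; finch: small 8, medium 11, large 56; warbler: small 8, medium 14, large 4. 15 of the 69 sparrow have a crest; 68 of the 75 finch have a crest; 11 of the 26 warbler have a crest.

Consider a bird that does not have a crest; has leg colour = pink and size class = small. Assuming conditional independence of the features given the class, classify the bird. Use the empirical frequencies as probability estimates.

sparrow: (69/170) × (21/69) × (32/69) × (54/69) ≈ 0.0448349
finch: (75/170) × (19/75) × (8/75) × (7/75) ≈ 0.00111268
warbler: (26/170) × (6/26) × (8/26) × (15/26) ≈ 0.00626523
Highest score → sparrow.

sparrow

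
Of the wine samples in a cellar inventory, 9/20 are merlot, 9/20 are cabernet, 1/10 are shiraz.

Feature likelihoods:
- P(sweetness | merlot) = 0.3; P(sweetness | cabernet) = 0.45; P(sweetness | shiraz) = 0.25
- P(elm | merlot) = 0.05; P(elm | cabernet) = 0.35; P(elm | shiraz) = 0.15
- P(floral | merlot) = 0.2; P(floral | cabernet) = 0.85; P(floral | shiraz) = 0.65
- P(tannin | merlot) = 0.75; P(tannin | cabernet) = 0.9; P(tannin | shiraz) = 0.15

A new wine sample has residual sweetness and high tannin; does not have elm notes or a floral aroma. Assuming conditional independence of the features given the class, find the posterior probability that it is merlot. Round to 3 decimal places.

merlot: 0.45 × 0.3 × (1−0.05) × (1−0.2) × 0.75 = 0.07695
cabernet: 0.45 × 0.45 × (1−0.35) × (1−0.85) × 0.9 = 0.017769375
shiraz: 0.1 × 0.25 × (1−0.15) × (1−0.65) × 0.15 = 0.001115625
P(merlot | x) = 0.07695 / 0.095835 ≈ 0.803

0.803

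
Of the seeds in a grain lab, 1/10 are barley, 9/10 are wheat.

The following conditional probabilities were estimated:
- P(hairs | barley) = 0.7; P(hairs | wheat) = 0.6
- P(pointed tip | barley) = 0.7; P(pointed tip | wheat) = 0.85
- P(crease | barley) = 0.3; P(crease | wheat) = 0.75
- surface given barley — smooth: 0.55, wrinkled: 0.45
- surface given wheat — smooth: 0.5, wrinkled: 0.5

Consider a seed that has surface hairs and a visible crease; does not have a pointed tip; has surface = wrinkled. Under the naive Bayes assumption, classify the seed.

barley: 0.1 × 0.7 × (1−0.7) × 0.3 × 0.45 = 0.002835
wheat: 0.9 × 0.6 × (1−0.85) × 0.75 × 0.5 = 0.030375
Highest score → wheat.

wheat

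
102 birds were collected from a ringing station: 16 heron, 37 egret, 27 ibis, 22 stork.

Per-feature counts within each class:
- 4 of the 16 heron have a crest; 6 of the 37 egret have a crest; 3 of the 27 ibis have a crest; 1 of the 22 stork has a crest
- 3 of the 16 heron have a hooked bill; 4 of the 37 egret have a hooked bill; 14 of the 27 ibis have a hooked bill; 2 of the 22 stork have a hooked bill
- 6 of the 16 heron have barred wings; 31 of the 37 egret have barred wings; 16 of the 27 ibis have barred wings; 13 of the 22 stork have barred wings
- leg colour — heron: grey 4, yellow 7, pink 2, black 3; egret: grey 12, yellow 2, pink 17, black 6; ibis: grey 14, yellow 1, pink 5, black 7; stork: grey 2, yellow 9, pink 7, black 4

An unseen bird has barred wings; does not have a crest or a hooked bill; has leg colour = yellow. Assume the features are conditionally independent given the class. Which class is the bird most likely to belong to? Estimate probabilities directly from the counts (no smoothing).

heron: (16/102) × (12/16) × (13/16) × (6/16) × (7/16) ≈ 0.0156824
egret: (37/102) × (31/37) × (33/37) × (31/37) × (2/37) ≈ 0.0122761
ibis: (27/102) × (24/27) × (13/27) × (16/27) × (1/27) ≈ 0.00248647
stork: (22/102) × (21/22) × (20/22) × (13/22) × (9/22) ≈ 0.0452446
Highest score → stork.

stork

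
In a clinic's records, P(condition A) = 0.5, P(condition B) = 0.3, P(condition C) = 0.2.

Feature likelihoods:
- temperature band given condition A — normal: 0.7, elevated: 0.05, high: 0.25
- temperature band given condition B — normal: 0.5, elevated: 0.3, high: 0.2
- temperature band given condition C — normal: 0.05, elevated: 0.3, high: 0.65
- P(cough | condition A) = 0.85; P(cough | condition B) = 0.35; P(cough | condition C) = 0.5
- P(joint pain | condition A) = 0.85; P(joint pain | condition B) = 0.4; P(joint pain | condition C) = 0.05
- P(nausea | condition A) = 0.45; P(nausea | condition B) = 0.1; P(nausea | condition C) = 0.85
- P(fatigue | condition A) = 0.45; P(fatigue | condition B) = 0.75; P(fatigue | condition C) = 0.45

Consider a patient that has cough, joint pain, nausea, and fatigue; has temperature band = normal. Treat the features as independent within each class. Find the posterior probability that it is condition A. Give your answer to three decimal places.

0.968

condition A: 0.5 × 0.7 × 0.85 × 0.85 × 0.45 × 0.45 = 0.0512071875
condition B: 0.3 × 0.5 × 0.35 × 0.4 × 0.1 × 0.75 = 0.001575
condition C: 0.2 × 0.05 × 0.5 × 0.05 × 0.85 × 0.45 = 0.000095625
P(condition A | x) = 0.0512071875 / 0.0528778125 ≈ 0.968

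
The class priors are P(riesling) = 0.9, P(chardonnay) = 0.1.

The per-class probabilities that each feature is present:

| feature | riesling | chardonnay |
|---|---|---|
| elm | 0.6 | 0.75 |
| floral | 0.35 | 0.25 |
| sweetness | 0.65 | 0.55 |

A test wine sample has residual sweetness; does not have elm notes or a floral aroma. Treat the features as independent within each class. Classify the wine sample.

riesling: 0.9 × (1−0.6) × (1−0.35) × 0.65 = 0.1521
chardonnay: 0.1 × (1−0.75) × (1−0.25) × 0.55 = 0.0103125
Highest score → riesling.

riesling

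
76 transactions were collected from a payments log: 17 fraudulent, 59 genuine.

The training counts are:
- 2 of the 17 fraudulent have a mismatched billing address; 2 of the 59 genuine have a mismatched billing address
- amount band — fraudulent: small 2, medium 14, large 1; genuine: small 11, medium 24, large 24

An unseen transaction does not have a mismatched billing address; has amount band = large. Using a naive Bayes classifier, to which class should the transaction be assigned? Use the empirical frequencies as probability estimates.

fraudulent: (17/76) × (15/17) × (1/17) ≈ 0.0116099
genuine: (59/76) × (57/59) × (24/59) ≈ 0.305085
Highest score → genuine.

genuine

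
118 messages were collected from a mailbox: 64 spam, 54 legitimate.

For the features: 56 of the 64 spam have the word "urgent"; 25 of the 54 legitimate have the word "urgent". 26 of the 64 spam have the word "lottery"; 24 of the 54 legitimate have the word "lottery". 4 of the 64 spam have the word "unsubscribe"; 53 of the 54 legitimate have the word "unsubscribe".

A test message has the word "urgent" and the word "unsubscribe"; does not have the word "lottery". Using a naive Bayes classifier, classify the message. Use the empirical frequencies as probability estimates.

spam: (64/118) × (56/64) × (38/64) × (4/64) ≈ 0.0176112
legitimate: (54/118) × (25/54) × (30/54) × (53/54) ≈ 0.115523
Highest score → legitimate.

legitimate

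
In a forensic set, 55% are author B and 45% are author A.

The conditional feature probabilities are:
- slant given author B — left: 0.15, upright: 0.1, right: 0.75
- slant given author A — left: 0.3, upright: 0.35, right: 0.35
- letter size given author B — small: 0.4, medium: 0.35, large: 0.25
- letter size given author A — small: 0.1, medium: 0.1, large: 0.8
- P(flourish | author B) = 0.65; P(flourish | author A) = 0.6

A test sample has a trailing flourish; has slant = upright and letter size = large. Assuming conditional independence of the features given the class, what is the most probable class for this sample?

author A

author B: 0.55 × 0.1 × 0.25 × 0.65 = 0.0089375
author A: 0.45 × 0.35 × 0.8 × 0.6 = 0.0756
Highest score → author A.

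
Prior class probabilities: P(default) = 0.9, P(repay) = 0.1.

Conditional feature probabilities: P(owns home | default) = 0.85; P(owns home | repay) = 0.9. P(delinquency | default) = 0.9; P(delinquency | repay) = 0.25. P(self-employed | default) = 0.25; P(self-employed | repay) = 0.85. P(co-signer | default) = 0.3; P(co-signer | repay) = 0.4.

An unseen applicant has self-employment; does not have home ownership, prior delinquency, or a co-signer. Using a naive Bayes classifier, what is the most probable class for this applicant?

default: 0.9 × (1−0.85) × (1−0.9) × 0.25 × (1−0.3) = 0.0023625
repay: 0.1 × (1−0.9) × (1−0.25) × 0.85 × (1−0.4) = 0.003825
Highest score → repay.

repay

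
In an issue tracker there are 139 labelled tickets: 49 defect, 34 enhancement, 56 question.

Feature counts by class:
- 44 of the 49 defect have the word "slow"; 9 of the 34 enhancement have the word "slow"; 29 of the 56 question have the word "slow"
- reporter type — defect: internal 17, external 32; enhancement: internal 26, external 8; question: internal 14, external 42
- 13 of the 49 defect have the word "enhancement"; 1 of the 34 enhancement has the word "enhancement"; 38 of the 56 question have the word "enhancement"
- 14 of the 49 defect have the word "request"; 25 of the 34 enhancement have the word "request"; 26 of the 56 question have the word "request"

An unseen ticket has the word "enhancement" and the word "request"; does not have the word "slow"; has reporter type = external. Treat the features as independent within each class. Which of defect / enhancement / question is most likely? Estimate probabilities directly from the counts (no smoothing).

question

defect: (49/139) × (5/49) × (32/49) × (13/49) × (14/49) ≈ 0.00178069
enhancement: (34/139) × (25/34) × (8/34) × (1/34) × (25/34) ≈ 0.000915205
question: (56/139) × (27/56) × (42/56) × (38/56) × (26/56) ≈ 0.0458977
Highest score → question.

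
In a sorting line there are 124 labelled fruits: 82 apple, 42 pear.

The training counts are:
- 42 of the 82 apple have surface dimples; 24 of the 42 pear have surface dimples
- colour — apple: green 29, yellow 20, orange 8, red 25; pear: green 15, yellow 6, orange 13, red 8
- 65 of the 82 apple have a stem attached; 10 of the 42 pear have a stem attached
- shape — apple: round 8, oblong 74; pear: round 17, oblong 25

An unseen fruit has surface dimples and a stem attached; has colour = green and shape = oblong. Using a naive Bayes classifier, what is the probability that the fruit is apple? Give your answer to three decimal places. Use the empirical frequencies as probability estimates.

apple: (82/124) × (42/82) × (29/82) × (65/82) × (74/82) ≈ 0.0856898
pear: (42/124) × (24/42) × (15/42) × (10/42) × (25/42) ≈ 0.00979655
P(apple | x) = 0.0856898 / 0.09548635 ≈ 0.897

0.897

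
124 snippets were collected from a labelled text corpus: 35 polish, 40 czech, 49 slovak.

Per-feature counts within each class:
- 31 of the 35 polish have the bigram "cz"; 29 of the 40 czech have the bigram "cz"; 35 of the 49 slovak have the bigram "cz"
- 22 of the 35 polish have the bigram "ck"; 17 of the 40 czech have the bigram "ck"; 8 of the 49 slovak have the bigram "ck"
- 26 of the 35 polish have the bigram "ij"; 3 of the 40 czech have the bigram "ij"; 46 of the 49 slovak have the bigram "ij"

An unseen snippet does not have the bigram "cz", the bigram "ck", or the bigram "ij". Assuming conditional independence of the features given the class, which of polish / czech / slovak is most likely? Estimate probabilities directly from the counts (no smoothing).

polish: (35/124) × (4/35) × (13/35) × (9/35) ≈ 0.00308097
czech: (40/124) × (11/40) × (23/40) × (37/40) ≈ 0.0471825
slovak: (49/124) × (14/49) × (41/49) × (3/49) ≈ 0.00578388
Highest score → czech.

czech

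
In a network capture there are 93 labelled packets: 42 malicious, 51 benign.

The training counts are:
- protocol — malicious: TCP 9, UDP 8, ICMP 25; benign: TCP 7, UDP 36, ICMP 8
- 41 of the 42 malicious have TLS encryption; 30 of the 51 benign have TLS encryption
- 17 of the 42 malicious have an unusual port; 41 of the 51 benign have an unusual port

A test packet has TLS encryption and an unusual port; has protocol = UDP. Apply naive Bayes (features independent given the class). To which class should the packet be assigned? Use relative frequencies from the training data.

malicious: (42/93) × (8/42) × (41/42) × (17/42) ≈ 0.0339892
benign: (51/93) × (36/51) × (30/51) × (41/51) ≈ 0.183056
Highest score → benign.

benign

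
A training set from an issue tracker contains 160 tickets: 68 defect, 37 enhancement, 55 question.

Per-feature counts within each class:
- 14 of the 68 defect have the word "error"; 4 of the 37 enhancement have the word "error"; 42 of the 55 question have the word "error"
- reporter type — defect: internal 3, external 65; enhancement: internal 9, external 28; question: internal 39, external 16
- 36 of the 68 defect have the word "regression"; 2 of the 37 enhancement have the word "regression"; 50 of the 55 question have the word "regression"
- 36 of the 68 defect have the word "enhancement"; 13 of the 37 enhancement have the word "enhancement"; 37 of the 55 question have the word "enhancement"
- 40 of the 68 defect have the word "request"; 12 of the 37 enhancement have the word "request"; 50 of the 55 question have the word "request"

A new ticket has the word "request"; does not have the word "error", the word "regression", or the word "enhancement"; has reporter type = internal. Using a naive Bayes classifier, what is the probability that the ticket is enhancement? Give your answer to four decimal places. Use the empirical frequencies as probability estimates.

defect: (68/160) × (54/68) × (3/68) × (32/68) × (32/68) × (40/68) ≈ 0.00193963
enhancement: (37/160) × (33/37) × (9/37) × (35/37) × (24/37) × (12/37) ≈ 0.00998367
question: (55/160) × (13/55) × (39/55) × (5/55) × (18/55) × (50/55) ≈ 0.0015583
P(enhancement | x) = 0.00998367 / 0.0134816 ≈ 0.7405

0.7405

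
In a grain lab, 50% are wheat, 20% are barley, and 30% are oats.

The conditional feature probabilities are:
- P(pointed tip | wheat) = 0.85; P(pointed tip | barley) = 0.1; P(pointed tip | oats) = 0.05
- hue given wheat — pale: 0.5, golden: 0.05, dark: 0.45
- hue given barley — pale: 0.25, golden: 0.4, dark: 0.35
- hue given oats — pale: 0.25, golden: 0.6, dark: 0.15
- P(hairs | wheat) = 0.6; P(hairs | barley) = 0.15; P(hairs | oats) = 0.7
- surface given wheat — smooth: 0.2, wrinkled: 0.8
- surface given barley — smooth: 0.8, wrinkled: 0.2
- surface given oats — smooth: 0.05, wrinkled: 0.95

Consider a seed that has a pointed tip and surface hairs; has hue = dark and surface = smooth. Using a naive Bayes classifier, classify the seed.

wheat: 0.5 × 0.85 × 0.45 × 0.6 × 0.2 = 0.02295
barley: 0.2 × 0.1 × 0.35 × 0.15 × 0.8 = 0.00084
oats: 0.3 × 0.05 × 0.15 × 0.7 × 0.05 = 0.00007875
Highest score → wheat.

wheat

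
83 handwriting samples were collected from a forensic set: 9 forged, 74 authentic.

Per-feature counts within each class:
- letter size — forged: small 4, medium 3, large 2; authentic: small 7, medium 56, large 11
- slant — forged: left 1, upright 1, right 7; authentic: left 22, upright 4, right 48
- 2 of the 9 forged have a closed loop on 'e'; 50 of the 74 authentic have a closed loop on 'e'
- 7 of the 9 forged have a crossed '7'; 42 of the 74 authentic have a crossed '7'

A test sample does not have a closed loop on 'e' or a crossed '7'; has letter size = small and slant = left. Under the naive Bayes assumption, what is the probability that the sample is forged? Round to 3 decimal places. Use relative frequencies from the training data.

0.208

forged: (9/83) × (4/9) × (1/9) × (7/9) × (2/9) ≈ 0.000925513
authentic: (74/83) × (7/74) × (22/74) × (24/74) × (32/74) ≈ 0.00351648
P(forged | x) = 0.000925513 / 0.004441993 ≈ 0.208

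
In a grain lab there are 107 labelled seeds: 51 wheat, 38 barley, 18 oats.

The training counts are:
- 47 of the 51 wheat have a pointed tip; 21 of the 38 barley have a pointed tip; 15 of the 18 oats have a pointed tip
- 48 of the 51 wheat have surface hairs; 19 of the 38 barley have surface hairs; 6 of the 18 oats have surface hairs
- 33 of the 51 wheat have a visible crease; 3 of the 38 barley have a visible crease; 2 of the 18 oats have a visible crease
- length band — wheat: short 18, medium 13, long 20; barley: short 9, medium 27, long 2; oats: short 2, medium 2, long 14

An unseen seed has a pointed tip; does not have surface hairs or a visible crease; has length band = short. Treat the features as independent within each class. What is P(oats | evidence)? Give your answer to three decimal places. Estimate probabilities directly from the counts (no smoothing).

wheat: (51/107) × (47/51) × (3/51) × (18/51) × (18/51) ≈ 0.00321862
barley: (38/107) × (21/38) × (19/38) × (35/38) × (9/38) ≈ 0.0214067
oats: (18/107) × (15/18) × (12/18) × (16/18) × (2/18) ≈ 0.00923041
P(oats | x) = 0.00923041 / 0.03385573 ≈ 0.273

0.273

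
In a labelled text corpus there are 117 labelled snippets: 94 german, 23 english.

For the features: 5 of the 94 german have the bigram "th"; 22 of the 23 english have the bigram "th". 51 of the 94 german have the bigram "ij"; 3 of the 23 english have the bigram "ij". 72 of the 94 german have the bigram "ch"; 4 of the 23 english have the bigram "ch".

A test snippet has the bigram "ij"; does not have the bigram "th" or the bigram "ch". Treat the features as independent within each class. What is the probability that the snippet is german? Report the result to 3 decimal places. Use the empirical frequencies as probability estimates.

german: (94/117) × (89/94) × (51/94) × (22/94) ≈ 0.096592
english: (23/117) × (1/23) × (3/23) × (19/23) ≈ 0.000920944
P(german | x) = 0.096592 / 0.097512944 ≈ 0.991

0.991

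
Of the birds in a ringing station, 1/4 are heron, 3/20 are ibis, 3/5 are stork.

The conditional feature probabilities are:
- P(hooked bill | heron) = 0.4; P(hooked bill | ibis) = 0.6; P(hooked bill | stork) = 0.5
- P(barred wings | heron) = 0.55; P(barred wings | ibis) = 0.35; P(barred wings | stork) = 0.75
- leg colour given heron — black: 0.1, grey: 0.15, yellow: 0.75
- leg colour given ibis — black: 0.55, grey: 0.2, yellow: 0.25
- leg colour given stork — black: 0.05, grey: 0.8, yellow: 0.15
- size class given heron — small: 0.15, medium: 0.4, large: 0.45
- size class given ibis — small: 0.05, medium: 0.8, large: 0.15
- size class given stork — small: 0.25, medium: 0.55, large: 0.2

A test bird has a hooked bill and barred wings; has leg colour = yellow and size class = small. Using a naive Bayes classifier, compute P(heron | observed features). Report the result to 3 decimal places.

0.412

heron: 0.25 × 0.4 × 0.55 × 0.75 × 0.15 = 0.0061875
ibis: 0.15 × 0.6 × 0.35 × 0.25 × 0.05 = 0.00039375
stork: 0.6 × 0.5 × 0.75 × 0.15 × 0.25 = 0.0084375
P(heron | x) = 0.0061875 / 0.01501875 ≈ 0.412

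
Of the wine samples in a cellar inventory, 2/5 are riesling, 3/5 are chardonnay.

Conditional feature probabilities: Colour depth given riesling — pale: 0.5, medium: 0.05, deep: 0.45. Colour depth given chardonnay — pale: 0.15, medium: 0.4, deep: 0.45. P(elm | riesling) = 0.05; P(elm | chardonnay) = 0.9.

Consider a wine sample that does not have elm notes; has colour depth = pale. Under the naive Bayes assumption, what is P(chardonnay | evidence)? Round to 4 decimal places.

riesling: 0.4 × 0.5 × (1−0.05) = 0.19
chardonnay: 0.6 × 0.15 × (1−0.9) = 0.009
P(chardonnay | x) = 0.009 / 0.199 ≈ 0.0452

0.0452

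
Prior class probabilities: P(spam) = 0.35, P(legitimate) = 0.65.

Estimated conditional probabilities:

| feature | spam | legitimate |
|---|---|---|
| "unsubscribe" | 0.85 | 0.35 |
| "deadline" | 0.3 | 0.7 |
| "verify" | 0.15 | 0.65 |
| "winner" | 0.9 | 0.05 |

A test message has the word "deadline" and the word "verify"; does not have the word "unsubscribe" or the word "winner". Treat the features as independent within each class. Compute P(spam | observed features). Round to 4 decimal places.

spam: 0.35 × (1−0.85) × 0.3 × 0.15 × (1−0.9) = 0.00023625
legitimate: 0.65 × (1−0.35) × 0.7 × 0.65 × (1−0.05) = 0.182625625
P(spam | x) = 0.00023625 / 0.182861875 ≈ 0.0013

0.0013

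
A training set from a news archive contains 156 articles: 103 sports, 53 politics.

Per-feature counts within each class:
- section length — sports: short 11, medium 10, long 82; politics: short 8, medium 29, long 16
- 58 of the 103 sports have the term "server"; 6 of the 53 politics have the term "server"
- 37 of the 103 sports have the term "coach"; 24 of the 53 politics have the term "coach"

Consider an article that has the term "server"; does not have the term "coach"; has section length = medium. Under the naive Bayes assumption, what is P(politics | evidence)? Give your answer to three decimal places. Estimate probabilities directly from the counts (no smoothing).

sports: (103/156) × (10/103) × (58/103) × (66/103) ≈ 0.0231299
politics: (53/156) × (29/53) × (6/53) × (29/53) ≈ 0.0115152
P(politics | x) = 0.0115152 / 0.0346451 ≈ 0.332

0.332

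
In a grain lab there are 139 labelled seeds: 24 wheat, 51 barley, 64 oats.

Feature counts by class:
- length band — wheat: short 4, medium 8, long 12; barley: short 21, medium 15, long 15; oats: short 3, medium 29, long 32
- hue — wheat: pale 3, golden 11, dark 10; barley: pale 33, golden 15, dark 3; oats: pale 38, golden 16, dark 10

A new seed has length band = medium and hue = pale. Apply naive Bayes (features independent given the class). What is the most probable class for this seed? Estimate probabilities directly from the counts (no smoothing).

wheat: (24/139) × (8/24) × (3/24) ≈ 0.00719424
barley: (51/139) × (15/51) × (33/51) ≈ 0.0698265
oats: (64/139) × (29/64) × (38/64) ≈ 0.123876
Highest score → oats.

oats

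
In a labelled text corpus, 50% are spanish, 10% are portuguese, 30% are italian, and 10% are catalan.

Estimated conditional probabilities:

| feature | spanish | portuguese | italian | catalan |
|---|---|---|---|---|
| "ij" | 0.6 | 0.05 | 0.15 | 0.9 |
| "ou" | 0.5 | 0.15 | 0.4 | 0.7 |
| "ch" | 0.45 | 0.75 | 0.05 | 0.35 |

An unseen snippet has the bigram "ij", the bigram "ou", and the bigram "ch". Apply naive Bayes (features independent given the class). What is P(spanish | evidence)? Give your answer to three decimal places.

spanish: 0.5 × 0.6 × 0.5 × 0.45 = 0.0675
portuguese: 0.1 × 0.05 × 0.15 × 0.75 = 0.0005625
italian: 0.3 × 0.15 × 0.4 × 0.05 = 0.0009
catalan: 0.1 × 0.9 × 0.7 × 0.35 = 0.02205
P(spanish | x) = 0.0675 / 0.0910125 ≈ 0.742

0.742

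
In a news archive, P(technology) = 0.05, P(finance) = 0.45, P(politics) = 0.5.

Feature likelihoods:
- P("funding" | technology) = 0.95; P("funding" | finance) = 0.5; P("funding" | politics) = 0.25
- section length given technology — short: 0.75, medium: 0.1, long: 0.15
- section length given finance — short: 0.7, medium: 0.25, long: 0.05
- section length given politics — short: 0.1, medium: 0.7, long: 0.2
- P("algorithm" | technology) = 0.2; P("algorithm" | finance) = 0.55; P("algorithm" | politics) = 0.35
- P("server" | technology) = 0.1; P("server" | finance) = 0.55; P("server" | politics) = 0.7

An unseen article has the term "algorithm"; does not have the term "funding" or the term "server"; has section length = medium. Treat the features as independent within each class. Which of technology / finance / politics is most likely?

technology: 0.05 × (1−0.95) × 0.1 × 0.2 × (1−0.1) = 0.000045
finance: 0.45 × (1−0.5) × 0.25 × 0.55 × (1−0.55) = 0.013921875
politics: 0.5 × (1−0.25) × 0.7 × 0.35 × (1−0.7) = 0.0275625
Highest score → politics.

politics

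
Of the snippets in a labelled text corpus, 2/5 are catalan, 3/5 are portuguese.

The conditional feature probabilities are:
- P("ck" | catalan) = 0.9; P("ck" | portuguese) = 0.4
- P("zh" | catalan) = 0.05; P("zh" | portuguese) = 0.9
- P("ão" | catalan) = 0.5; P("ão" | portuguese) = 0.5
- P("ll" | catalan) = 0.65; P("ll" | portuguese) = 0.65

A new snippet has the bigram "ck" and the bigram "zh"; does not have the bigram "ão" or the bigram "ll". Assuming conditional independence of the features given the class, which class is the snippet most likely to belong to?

portuguese

catalan: 0.4 × 0.9 × 0.05 × (1−0.5) × (1−0.65) = 0.00315
portuguese: 0.6 × 0.4 × 0.9 × (1−0.5) × (1−0.65) = 0.0378
Highest score → portuguese.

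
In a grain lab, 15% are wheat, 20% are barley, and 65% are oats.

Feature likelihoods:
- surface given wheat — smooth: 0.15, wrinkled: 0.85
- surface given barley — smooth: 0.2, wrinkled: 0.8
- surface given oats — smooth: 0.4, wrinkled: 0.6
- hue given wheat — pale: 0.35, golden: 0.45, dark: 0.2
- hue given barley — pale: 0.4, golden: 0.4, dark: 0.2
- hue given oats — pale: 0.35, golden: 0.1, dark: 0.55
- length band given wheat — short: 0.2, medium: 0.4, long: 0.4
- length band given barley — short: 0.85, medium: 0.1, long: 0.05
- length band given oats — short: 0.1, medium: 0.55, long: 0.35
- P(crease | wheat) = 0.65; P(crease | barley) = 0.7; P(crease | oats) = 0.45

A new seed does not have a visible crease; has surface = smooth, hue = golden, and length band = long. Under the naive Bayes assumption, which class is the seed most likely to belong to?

wheat: 0.15 × 0.15 × 0.45 × 0.4 × (1−0.65) = 0.0014175
barley: 0.2 × 0.2 × 0.4 × 0.05 × (1−0.7) = 0.00024
oats: 0.65 × 0.4 × 0.1 × 0.35 × (1−0.45) = 0.005005
Highest score → oats.

oats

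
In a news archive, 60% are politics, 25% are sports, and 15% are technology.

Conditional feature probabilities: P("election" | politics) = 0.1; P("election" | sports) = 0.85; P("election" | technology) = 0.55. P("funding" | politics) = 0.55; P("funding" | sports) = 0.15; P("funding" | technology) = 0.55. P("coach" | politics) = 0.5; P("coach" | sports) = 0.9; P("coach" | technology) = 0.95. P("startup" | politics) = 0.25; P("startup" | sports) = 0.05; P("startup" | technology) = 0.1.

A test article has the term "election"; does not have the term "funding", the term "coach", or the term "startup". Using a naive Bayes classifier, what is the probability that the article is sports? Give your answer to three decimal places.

politics: 0.6 × 0.1 × (1−0.55) × (1−0.5) × (1−0.25) = 0.010125
sports: 0.25 × 0.85 × (1−0.15) × (1−0.9) × (1−0.05) = 0.017159375
technology: 0.15 × 0.55 × (1−0.55) × (1−0.95) × (1−0.1) = 0.001670625
P(sports | x) = 0.017159375 / 0.028955 ≈ 0.593

0.593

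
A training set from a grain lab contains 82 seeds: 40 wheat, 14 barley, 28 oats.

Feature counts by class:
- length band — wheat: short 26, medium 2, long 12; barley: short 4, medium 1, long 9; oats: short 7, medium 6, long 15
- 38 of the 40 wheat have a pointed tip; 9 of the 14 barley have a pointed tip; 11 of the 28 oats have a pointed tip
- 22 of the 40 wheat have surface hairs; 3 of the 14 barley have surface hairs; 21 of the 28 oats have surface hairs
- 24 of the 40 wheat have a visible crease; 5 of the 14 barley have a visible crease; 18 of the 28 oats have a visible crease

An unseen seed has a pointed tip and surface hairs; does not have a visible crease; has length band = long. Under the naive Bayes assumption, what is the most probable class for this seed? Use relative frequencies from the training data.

wheat: (40/82) × (12/40) × (38/40) × (22/40) × (16/40) ≈ 0.0305854
barley: (14/82) × (9/14) × (9/14) × (3/14) × (9/14) ≈ 0.00971965
oats: (28/82) × (15/28) × (11/28) × (21/28) × (10/28) ≈ 0.0192493
Highest score → wheat.

wheat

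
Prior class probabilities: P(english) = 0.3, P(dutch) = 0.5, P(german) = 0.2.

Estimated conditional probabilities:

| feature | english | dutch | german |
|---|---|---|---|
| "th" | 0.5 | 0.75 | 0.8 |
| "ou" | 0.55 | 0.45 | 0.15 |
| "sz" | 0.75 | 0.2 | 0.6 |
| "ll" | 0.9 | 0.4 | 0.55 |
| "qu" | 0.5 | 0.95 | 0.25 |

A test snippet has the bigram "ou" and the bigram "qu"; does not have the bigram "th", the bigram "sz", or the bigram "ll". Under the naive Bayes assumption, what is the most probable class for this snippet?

dutch

english: 0.3 × (1−0.5) × 0.55 × (1−0.75) × (1−0.9) × 0.5 = 0.00103125
dutch: 0.5 × (1−0.75) × 0.45 × (1−0.2) × (1−0.4) × 0.95 = 0.02565
german: 0.2 × (1−0.8) × 0.15 × (1−0.6) × (1−0.55) × 0.25 = 0.00027
Highest score → dutch.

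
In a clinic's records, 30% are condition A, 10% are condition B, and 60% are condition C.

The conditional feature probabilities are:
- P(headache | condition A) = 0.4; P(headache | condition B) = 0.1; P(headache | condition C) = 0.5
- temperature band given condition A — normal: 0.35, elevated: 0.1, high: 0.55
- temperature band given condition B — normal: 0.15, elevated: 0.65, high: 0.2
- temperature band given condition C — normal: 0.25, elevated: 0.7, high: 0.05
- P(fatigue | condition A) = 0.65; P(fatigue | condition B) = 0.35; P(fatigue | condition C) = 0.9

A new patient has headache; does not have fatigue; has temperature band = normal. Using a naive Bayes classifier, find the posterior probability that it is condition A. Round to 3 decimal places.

condition A: 0.3 × 0.4 × 0.35 × (1−0.65) = 0.0147
condition B: 0.1 × 0.1 × 0.15 × (1−0.35) = 0.000975
condition C: 0.6 × 0.5 × 0.25 × (1−0.9) = 0.0075
P(condition A | x) = 0.0147 / 0.023175 ≈ 0.634

0.634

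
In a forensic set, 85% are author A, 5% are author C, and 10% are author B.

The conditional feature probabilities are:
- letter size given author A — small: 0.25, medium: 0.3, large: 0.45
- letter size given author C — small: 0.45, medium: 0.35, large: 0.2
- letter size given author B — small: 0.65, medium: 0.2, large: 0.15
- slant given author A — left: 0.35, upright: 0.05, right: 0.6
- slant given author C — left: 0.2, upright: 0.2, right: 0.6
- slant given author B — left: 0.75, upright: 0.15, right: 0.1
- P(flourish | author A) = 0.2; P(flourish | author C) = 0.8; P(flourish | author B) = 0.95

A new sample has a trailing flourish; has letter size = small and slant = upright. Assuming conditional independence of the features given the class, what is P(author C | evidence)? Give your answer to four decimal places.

0.2402

author A: 0.85 × 0.25 × 0.05 × 0.2 = 0.002125
author C: 0.05 × 0.45 × 0.2 × 0.8 = 0.0036
author B: 0.1 × 0.65 × 0.15 × 0.95 = 0.0092625
P(author C | x) = 0.0036 / 0.0149875 ≈ 0.2402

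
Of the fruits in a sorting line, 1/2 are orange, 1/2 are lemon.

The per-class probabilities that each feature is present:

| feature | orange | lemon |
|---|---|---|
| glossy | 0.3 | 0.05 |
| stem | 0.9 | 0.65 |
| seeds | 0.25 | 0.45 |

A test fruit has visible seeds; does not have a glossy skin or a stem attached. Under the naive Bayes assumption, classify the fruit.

orange: 0.5 × (1−0.3) × (1−0.9) × 0.25 = 0.00875
lemon: 0.5 × (1−0.05) × (1−0.65) × 0.45 = 0.0748125
Highest score → lemon.

lemon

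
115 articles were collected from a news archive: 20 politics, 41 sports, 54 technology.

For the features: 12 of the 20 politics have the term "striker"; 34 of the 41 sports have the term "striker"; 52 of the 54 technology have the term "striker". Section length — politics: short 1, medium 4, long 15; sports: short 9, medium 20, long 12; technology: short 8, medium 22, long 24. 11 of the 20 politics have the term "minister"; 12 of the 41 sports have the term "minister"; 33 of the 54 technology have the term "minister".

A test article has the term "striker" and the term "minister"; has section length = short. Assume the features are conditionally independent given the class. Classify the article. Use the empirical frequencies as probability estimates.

technology

politics: (20/115) × (12/20) × (1/20) × (11/20) ≈ 0.00286957
sports: (41/115) × (34/41) × (9/41) × (12/41) ≈ 0.0189949
technology: (54/115) × (52/54) × (8/54) × (33/54) ≈ 0.0409376
Highest score → technology.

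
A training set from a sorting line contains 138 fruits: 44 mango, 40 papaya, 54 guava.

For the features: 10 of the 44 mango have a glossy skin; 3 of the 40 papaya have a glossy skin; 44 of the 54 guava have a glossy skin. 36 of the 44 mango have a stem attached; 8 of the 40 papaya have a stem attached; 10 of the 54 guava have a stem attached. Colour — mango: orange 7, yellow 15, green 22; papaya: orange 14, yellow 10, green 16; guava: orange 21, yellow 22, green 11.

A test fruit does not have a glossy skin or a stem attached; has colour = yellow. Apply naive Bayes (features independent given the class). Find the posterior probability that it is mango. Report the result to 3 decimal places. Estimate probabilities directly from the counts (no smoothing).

mango: (44/138) × (34/44) × (8/44) × (15/44) ≈ 0.0152713
papaya: (40/138) × (37/40) × (32/40) × (10/40) ≈ 0.0536232
guava: (54/138) × (10/54) × (44/54) × (22/54) ≈ 0.0240552
P(mango | x) = 0.0152713 / 0.0929497 ≈ 0.164

0.164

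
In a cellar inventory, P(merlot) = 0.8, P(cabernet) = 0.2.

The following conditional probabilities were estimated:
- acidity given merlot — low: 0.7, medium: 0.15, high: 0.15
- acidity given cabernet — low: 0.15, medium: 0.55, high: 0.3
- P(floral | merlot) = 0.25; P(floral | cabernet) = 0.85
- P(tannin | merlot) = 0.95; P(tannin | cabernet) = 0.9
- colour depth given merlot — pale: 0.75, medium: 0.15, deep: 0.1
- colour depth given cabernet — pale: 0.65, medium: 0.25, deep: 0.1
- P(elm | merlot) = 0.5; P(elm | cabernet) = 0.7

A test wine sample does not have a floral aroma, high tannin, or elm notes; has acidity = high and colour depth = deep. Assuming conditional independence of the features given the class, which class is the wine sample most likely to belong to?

merlot

merlot: 0.8 × 0.15 × (1−0.25) × (1−0.95) × 0.1 × (1−0.5) = 0.000225
cabernet: 0.2 × 0.3 × (1−0.85) × (1−0.9) × 0.1 × (1−0.7) = 0.000027
Highest score → merlot.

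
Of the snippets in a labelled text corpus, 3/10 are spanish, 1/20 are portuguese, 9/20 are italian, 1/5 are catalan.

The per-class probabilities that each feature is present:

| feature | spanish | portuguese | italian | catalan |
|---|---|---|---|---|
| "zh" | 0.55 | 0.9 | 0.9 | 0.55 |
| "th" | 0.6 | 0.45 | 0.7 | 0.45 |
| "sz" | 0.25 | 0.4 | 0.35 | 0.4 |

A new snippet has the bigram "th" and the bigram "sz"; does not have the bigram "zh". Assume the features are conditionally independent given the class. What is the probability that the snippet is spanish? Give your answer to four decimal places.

0.4186

spanish: 0.3 × (1−0.55) × 0.6 × 0.25 = 0.02025
portuguese: 0.05 × (1−0.9) × 0.45 × 0.4 = 0.0009
italian: 0.45 × (1−0.9) × 0.7 × 0.35 = 0.011025
catalan: 0.2 × (1−0.55) × 0.45 × 0.4 = 0.0162
P(spanish | x) = 0.02025 / 0.048375 ≈ 0.4186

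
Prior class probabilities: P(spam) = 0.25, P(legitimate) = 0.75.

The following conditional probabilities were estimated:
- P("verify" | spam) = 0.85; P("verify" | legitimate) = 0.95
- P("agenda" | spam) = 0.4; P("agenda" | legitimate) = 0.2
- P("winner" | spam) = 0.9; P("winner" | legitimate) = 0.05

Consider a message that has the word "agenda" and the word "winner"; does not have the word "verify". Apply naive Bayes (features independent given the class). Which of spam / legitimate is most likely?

spam: 0.25 × (1−0.85) × 0.4 × 0.9 = 0.0135
legitimate: 0.75 × (1−0.95) × 0.2 × 0.05 = 0.000375
Highest score → spam.

spam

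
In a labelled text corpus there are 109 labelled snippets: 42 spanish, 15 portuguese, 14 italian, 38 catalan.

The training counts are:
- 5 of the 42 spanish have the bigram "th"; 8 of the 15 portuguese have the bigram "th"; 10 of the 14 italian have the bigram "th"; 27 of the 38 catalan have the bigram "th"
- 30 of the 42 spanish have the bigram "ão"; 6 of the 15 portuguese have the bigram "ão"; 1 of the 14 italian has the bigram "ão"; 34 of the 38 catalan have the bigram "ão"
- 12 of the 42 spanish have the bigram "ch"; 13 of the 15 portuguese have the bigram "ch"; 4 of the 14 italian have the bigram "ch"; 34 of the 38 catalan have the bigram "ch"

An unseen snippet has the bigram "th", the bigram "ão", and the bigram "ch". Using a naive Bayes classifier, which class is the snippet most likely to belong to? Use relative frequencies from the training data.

spanish: (42/109) × (5/42) × (30/42) × (12/42) ≈ 0.00936154
portuguese: (15/109) × (8/15) × (6/15) × (13/15) ≈ 0.0254434
italian: (14/109) × (10/14) × (1/14) × (4/14) ≈ 0.00187231
catalan: (38/109) × (27/38) × (34/38) × (34/38) ≈ 0.198302
Highest score → catalan.

catalan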